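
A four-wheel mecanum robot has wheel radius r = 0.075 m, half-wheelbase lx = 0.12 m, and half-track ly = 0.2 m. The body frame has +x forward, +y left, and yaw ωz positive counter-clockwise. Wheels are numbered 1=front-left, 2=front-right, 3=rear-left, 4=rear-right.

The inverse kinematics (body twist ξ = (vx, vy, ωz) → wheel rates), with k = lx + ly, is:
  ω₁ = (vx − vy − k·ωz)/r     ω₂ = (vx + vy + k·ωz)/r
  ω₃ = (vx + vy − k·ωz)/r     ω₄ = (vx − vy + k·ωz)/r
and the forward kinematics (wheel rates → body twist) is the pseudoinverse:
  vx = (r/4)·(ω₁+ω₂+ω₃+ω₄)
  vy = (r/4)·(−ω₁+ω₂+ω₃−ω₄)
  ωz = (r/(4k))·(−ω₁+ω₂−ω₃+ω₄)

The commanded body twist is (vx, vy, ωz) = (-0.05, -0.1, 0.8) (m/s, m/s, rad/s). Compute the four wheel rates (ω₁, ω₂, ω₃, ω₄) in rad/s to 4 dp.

(-2.7467, 1.4133, -5.4133, 4.0800)

k = lx + ly = 0.12 + 0.2 = 0.3200;  k·ωz = 0.3200·0.8 = 0.2560
ω₁ (FL) = (vx − vy − k·ωz)/r = -0.2060/0.075 = -2.7467
ω₂ (FR) = (vx + vy + k·ωz)/r = 0.1060/0.075 = 1.4133
ω₃ (RL) = (vx + vy − k·ωz)/r = -0.4060/0.075 = -5.4133
ω₄ (RR) = (vx − vy + k·ωz)/r = 0.3060/0.075 = 4.0800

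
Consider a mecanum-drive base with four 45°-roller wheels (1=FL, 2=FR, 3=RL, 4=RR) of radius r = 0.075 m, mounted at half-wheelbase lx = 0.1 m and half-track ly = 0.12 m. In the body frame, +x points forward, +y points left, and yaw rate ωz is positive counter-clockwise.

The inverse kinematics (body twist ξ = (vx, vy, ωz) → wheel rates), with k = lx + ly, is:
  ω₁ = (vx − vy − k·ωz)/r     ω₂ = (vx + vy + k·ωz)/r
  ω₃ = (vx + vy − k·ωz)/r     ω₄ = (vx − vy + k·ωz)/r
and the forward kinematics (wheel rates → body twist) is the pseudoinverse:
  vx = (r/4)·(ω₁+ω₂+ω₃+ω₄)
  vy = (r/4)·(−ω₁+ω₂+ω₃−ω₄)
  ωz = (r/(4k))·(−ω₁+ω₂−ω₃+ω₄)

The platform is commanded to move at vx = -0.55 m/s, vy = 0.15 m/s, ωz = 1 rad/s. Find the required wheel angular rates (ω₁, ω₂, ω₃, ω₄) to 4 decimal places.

(-12.2667, -2.4000, -8.2667, -6.4000)

k = lx + ly = 0.1 + 0.12 = 0.2200;  k·ωz = 0.2200·1 = 0.2200
ω₁ (FL) = (vx − vy − k·ωz)/r = -0.9200/0.075 = -12.2667
ω₂ (FR) = (vx + vy + k·ωz)/r = -0.1800/0.075 = -2.4000
ω₃ (RL) = (vx + vy − k·ωz)/r = -0.6200/0.075 = -8.2667
ω₄ (RR) = (vx − vy + k·ωz)/r = -0.4800/0.075 = -6.4000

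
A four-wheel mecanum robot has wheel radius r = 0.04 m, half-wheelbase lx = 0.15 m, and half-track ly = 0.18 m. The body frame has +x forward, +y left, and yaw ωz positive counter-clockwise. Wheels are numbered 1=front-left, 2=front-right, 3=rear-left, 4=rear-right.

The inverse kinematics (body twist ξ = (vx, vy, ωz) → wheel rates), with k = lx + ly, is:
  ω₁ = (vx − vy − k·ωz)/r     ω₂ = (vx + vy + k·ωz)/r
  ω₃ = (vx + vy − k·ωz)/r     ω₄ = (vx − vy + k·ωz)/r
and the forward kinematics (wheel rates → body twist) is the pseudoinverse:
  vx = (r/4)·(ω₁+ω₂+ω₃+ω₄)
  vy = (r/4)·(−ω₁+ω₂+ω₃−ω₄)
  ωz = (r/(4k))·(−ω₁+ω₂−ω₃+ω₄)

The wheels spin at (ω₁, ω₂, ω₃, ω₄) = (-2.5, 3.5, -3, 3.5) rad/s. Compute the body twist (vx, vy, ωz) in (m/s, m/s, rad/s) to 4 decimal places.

(0.0150, -0.0050, 0.3788)

k = lx + ly = 0.15 + 0.18 = 0.3300
ω₁+ω₂+ω₃+ω₄ = 1.5000  →  vx = (0.04/4)·1.5000 = 0.0150
−ω₁+ω₂+ω₃−ω₄ = -0.5000  →  vy = (0.04/4)·-0.5000 = -0.0050
−ω₁+ω₂−ω₃+ω₄ = 12.5000  →  ωz = (0.04/1.3200)·12.5000 = 0.3788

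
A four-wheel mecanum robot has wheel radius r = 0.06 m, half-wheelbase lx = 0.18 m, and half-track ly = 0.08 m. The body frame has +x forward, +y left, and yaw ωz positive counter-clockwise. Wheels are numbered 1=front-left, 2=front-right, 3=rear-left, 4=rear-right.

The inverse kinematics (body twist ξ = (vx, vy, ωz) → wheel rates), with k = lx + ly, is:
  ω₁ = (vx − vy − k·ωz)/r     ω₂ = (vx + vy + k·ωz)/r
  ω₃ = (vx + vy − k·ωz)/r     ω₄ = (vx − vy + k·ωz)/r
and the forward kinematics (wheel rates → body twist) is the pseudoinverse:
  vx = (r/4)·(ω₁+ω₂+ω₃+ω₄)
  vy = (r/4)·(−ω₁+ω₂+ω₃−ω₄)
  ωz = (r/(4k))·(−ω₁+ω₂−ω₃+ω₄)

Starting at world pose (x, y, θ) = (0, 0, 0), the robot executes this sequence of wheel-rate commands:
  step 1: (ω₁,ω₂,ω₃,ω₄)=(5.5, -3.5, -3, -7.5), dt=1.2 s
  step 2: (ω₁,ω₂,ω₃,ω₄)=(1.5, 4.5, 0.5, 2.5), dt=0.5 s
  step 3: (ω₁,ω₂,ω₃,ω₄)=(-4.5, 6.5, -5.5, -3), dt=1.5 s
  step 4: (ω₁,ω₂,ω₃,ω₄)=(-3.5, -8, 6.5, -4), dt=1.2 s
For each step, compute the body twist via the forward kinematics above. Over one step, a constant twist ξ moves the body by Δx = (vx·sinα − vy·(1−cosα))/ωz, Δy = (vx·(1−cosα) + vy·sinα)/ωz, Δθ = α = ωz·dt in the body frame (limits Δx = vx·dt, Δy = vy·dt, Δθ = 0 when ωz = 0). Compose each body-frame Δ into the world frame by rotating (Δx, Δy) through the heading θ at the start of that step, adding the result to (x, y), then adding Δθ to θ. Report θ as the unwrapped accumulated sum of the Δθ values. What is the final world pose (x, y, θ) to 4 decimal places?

(-0.3542, 0.2794, -0.6606)

step 1: ξ=(vx,vy,ωz)=(-0.1275, -0.0675, -0.7788), dt=1.2 → body Δ=(-0.1669, -0.0033, -0.9346) → world pose (-0.1669, -0.0033, -0.9346)
step 2: ξ=(vx,vy,ωz)=(0.1350, 0.0150, 0.2885), dt=0.5 → body Δ=(0.0667, 0.0123, 0.1442) → world pose (-0.1173, -0.0496, -0.7904)
step 3: ξ=(vx,vy,ωz)=(-0.0975, 0.1275, 0.7788), dt=1.5 → body Δ=(-0.2148, 0.0745, 1.1683) → world pose (-0.2155, 0.1554, 0.3779)
step 4: ξ=(vx,vy,ωz)=(-0.1350, 0.0900, -0.8654), dt=1.2 → body Δ=(-0.0832, 0.1664, -1.0385) → world pose (-0.3542, 0.2794, -0.6606)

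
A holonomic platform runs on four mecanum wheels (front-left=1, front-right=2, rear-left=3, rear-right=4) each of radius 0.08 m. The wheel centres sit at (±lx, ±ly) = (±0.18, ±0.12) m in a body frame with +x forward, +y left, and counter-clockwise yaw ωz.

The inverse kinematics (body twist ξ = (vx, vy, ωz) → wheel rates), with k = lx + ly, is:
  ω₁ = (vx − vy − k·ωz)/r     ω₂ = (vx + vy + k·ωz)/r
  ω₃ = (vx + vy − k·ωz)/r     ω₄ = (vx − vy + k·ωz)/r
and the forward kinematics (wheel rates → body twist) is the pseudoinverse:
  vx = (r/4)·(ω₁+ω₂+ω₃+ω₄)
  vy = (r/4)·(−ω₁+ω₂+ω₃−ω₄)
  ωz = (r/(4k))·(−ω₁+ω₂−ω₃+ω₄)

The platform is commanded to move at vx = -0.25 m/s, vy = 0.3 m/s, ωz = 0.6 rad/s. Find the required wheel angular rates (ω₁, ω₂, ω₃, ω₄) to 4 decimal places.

(-9.1250, 2.8750, -1.6250, -4.6250)

k = lx + ly = 0.18 + 0.12 = 0.3000;  k·ωz = 0.3000·0.6 = 0.1800
ω₁ (FL) = (vx − vy − k·ωz)/r = -0.7300/0.08 = -9.1250
ω₂ (FR) = (vx + vy + k·ωz)/r = 0.2300/0.08 = 2.8750
ω₃ (RL) = (vx + vy − k·ωz)/r = -0.1300/0.08 = -1.6250
ω₄ (RR) = (vx − vy + k·ωz)/r = -0.3700/0.08 = -4.6250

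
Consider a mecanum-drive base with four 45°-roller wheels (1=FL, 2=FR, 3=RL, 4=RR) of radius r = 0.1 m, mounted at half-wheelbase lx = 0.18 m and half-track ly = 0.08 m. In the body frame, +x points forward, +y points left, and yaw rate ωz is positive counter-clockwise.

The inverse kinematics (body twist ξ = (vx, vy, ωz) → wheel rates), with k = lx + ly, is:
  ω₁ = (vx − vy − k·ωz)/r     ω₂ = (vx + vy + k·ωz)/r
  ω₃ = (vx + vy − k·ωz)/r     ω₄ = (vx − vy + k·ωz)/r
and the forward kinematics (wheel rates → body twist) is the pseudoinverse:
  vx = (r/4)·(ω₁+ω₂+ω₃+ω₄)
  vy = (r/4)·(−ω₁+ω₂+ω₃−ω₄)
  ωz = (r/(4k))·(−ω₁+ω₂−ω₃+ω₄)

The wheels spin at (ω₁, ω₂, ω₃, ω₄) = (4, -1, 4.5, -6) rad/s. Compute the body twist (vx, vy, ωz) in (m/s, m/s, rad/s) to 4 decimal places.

k = lx + ly = 0.18 + 0.08 = 0.2600
ω₁+ω₂+ω₃+ω₄ = 1.5000  →  vx = (0.1/4)·1.5000 = 0.0375
−ω₁+ω₂+ω₃−ω₄ = 5.5000  →  vy = (0.1/4)·5.5000 = 0.1375
−ω₁+ω₂−ω₃+ω₄ = -15.5000  →  ωz = (0.1/1.0400)·-15.5000 = -1.4904

(0.0375, 0.1375, -1.4904)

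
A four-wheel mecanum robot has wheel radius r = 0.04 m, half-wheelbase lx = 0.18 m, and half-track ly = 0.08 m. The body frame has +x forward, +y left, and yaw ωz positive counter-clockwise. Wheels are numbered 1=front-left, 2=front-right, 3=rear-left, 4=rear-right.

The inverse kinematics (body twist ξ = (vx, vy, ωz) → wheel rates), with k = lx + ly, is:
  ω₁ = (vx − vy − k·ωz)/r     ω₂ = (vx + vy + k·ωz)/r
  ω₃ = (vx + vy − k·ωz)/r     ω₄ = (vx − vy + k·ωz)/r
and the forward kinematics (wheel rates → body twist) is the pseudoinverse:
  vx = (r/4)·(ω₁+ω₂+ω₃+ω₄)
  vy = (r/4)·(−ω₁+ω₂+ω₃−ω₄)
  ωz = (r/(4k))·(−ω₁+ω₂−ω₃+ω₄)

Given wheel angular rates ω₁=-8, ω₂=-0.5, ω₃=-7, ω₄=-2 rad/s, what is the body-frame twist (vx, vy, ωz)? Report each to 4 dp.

(-0.1750, 0.0250, 0.4808)

k = lx + ly = 0.18 + 0.08 = 0.2600
ω₁+ω₂+ω₃+ω₄ = -17.5000  →  vx = (0.04/4)·-17.5000 = -0.1750
−ω₁+ω₂+ω₃−ω₄ = 2.5000  →  vy = (0.04/4)·2.5000 = 0.0250
−ω₁+ω₂−ω₃+ω₄ = 12.5000  →  ωz = (0.04/1.0400)·12.5000 = 0.4808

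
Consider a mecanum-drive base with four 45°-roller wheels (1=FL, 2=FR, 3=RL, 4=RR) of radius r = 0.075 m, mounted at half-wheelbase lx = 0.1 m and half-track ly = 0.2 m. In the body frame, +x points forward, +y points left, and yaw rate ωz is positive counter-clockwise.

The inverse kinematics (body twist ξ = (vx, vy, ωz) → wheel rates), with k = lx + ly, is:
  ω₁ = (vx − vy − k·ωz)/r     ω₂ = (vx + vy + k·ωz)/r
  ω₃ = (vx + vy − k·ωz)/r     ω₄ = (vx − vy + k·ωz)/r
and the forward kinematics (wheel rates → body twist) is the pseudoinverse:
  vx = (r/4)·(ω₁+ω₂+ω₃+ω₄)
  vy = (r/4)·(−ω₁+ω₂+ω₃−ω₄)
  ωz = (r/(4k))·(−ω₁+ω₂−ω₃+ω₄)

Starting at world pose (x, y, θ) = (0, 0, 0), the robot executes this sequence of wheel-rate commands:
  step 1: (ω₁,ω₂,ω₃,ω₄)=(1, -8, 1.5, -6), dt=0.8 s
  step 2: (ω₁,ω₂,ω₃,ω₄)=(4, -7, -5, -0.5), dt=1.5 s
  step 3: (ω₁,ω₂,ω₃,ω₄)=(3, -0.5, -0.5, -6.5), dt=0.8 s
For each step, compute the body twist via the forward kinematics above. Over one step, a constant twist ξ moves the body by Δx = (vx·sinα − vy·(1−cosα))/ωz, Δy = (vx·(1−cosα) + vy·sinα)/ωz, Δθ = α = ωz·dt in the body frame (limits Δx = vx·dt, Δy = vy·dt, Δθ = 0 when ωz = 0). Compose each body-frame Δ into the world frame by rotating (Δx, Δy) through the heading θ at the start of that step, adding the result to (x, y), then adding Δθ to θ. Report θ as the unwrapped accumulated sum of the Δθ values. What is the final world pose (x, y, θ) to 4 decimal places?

(-0.6073, 0.1396, -1.9094)

step 1: ξ=(vx,vy,ωz)=(-0.2156, -0.0281, -1.0312), dt=0.8 → body Δ=(-0.1624, 0.0472, -0.8250) → world pose (-0.1624, 0.0472, -0.8250)
step 2: ξ=(vx,vy,ωz)=(-0.1594, -0.2906, -0.4062), dt=1.5 → body Δ=(-0.3533, -0.3388, -0.6094) → world pose (-0.6510, 0.0768, -1.4344)
step 3: ξ=(vx,vy,ωz)=(-0.0844, 0.0469, -0.5937), dt=0.8 → body Δ=(-0.0563, 0.0518, -0.4750) → world pose (-0.6073, 0.1396, -1.9094)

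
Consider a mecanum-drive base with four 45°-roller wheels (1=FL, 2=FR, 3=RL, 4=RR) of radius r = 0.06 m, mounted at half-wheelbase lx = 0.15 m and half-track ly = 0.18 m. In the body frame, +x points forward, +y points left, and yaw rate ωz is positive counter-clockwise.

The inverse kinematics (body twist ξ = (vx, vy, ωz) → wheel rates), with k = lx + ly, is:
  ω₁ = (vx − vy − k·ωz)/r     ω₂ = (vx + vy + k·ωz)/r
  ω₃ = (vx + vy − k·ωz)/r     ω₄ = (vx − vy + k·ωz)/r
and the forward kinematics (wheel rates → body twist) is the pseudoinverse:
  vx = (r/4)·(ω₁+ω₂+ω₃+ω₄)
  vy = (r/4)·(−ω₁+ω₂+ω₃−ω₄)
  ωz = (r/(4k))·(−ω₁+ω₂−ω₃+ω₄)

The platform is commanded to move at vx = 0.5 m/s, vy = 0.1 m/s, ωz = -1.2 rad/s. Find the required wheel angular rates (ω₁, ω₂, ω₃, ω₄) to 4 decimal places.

(13.2667, 3.4000, 16.6000, 0.0667)

k = lx + ly = 0.15 + 0.18 = 0.3300;  k·ωz = 0.3300·-1.2 = -0.3960
ω₁ (FL) = (vx − vy − k·ωz)/r = 0.7960/0.06 = 13.2667
ω₂ (FR) = (vx + vy + k·ωz)/r = 0.2040/0.06 = 3.4000
ω₃ (RL) = (vx + vy − k·ωz)/r = 0.9960/0.06 = 16.6000
ω₄ (RR) = (vx − vy + k·ωz)/r = 0.0040/0.06 = 0.0667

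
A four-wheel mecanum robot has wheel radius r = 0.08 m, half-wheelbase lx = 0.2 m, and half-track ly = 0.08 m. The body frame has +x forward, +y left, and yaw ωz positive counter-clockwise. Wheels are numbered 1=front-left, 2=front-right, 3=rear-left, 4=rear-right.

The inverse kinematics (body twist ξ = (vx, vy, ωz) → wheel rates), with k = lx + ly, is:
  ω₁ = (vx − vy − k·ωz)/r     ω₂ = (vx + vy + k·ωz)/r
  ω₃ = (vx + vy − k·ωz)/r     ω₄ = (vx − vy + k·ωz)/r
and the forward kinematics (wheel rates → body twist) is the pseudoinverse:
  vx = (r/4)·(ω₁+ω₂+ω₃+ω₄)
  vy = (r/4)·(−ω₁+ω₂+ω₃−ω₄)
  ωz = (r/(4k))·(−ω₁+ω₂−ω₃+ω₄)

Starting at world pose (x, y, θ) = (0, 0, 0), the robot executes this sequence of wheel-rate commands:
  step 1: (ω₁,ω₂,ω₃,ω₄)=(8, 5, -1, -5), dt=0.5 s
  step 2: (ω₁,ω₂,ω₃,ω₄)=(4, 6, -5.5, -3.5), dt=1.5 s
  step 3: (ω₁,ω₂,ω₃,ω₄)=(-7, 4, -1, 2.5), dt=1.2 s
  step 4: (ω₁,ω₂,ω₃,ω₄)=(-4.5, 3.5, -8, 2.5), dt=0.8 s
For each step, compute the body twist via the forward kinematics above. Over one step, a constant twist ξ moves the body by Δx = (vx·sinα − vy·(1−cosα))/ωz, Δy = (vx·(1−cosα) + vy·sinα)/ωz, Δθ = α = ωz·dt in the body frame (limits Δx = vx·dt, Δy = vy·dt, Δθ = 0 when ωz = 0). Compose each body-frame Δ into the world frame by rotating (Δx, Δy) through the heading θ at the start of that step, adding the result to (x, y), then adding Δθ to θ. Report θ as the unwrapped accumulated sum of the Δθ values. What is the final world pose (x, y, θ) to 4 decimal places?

(0.0280, 0.0154, 2.4786)

step 1: ξ=(vx,vy,ωz)=(0.1400, 0.0200, -0.5000), dt=0.5 → body Δ=(0.0705, 0.0012, -0.2500) → world pose (0.0705, 0.0012, -0.2500)
step 2: ξ=(vx,vy,ωz)=(0.0200, 0.0000, 0.2857), dt=1.5 → body Δ=(0.0291, 0.0063, 0.4286) → world pose (0.1003, 0.0001, 0.1786)
step 3: ξ=(vx,vy,ωz)=(-0.0300, 0.1500, 1.0357), dt=1.2 → body Δ=(-0.1256, 0.1175, 1.2429) → world pose (-0.0442, 0.0934, 1.4214)
step 4: ξ=(vx,vy,ωz)=(-0.1300, -0.0500, 1.3214), dt=0.8 → body Δ=(-0.0664, -0.0830, 1.0571) → world pose (0.0280, 0.0154, 2.4786)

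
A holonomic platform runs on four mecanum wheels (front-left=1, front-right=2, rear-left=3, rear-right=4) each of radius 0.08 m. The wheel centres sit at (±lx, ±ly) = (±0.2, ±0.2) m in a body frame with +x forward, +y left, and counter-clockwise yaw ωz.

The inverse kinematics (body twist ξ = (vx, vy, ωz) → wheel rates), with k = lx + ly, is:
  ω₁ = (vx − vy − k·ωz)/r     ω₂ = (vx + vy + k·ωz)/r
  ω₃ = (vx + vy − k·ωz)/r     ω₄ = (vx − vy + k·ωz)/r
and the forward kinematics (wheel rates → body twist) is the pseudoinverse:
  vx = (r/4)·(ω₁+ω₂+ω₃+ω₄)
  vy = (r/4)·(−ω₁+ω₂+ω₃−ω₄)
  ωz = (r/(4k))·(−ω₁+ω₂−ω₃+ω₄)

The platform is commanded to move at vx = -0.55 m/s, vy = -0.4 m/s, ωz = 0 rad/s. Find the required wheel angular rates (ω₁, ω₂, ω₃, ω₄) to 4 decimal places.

(-1.8750, -11.8750, -11.8750, -1.8750)

k = lx + ly = 0.2 + 0.2 = 0.4000;  k·ωz = 0.4000·0 = 0.0000
ω₁ (FL) = (vx − vy − k·ωz)/r = -0.1500/0.08 = -1.8750
ω₂ (FR) = (vx + vy + k·ωz)/r = -0.9500/0.08 = -11.8750
ω₃ (RL) = (vx + vy − k·ωz)/r = -0.9500/0.08 = -11.8750
ω₄ (RR) = (vx − vy + k·ωz)/r = -0.1500/0.08 = -1.8750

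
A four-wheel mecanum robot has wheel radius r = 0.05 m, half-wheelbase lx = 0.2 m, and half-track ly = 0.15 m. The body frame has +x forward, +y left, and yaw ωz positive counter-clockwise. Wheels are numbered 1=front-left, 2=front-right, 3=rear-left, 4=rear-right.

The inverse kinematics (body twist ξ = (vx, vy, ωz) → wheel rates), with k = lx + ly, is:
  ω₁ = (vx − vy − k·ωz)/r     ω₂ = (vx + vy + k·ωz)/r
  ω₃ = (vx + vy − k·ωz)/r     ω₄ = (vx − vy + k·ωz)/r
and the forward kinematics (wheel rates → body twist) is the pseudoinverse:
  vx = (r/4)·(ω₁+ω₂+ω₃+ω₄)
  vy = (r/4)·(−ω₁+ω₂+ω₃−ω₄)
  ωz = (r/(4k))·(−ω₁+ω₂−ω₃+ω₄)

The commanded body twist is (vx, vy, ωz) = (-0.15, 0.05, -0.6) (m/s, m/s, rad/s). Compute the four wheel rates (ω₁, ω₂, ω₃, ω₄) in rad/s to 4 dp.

(0.2000, -6.2000, 2.2000, -8.2000)

k = lx + ly = 0.2 + 0.15 = 0.3500;  k·ωz = 0.3500·-0.6 = -0.2100
ω₁ (FL) = (vx − vy − k·ωz)/r = 0.0100/0.05 = 0.2000
ω₂ (FR) = (vx + vy + k·ωz)/r = -0.3100/0.05 = -6.2000
ω₃ (RL) = (vx + vy − k·ωz)/r = 0.1100/0.05 = 2.2000
ω₄ (RR) = (vx − vy + k·ωz)/r = -0.4100/0.05 = -8.2000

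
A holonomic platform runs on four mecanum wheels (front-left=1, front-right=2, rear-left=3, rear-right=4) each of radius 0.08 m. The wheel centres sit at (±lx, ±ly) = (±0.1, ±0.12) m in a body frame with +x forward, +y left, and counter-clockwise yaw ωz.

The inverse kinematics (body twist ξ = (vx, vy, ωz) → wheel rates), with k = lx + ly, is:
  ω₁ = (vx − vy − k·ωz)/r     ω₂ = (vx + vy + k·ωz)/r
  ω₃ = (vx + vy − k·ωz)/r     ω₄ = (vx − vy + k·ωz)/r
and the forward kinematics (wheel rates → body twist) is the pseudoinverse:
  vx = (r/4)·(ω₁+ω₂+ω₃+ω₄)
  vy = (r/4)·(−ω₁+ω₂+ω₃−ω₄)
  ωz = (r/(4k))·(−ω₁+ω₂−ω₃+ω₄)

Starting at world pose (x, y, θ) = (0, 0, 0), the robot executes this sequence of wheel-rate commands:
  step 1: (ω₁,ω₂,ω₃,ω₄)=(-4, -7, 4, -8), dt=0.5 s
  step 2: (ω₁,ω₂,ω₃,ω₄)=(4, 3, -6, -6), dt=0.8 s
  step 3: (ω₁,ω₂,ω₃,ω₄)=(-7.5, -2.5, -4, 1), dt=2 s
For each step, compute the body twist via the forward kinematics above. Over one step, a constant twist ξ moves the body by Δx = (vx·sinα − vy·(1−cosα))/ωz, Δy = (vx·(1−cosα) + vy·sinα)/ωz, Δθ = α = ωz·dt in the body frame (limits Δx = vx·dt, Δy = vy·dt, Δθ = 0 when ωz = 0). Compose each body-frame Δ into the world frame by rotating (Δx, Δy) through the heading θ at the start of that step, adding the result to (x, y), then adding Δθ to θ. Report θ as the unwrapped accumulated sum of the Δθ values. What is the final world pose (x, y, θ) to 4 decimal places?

step 1: ξ=(vx,vy,ωz)=(-0.3000, 0.1800, -1.3636), dt=0.5 → body Δ=(-0.1091, 0.1324, -0.6818) → world pose (-0.1091, 0.1324, -0.6818)
step 2: ξ=(vx,vy,ωz)=(-0.1000, -0.0200, -0.0909), dt=0.8 → body Δ=(-0.0805, -0.0131, -0.0727) → world pose (-0.1799, 0.1730, -0.7545)
step 3: ξ=(vx,vy,ωz)=(-0.2600, 0.0000, 0.9091), dt=2.0 → body Δ=(-0.2773, -0.3560, 1.8182) → world pose (-0.6258, 0.1035, 1.0636)

(-0.6258, 0.1035, 1.0636)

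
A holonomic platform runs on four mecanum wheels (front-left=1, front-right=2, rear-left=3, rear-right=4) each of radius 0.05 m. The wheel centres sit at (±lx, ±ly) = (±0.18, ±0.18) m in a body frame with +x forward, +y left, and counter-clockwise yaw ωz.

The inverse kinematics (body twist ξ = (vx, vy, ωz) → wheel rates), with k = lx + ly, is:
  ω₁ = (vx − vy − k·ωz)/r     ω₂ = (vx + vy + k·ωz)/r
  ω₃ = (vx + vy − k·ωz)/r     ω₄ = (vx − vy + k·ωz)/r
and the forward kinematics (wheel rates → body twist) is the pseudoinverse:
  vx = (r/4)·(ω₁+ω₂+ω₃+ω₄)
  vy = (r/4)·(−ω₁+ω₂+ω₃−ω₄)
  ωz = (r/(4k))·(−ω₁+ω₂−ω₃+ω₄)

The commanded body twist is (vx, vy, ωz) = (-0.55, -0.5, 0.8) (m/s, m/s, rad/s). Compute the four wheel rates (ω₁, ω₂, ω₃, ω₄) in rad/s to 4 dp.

(-6.7600, -15.2400, -26.7600, 4.7600)

k = lx + ly = 0.18 + 0.18 = 0.3600;  k·ωz = 0.3600·0.8 = 0.2880
ω₁ (FL) = (vx − vy − k·ωz)/r = -0.3380/0.05 = -6.7600
ω₂ (FR) = (vx + vy + k·ωz)/r = -0.7620/0.05 = -15.2400
ω₃ (RL) = (vx + vy − k·ωz)/r = -1.3380/0.05 = -26.7600
ω₄ (RR) = (vx − vy + k·ωz)/r = 0.2380/0.05 = 4.7600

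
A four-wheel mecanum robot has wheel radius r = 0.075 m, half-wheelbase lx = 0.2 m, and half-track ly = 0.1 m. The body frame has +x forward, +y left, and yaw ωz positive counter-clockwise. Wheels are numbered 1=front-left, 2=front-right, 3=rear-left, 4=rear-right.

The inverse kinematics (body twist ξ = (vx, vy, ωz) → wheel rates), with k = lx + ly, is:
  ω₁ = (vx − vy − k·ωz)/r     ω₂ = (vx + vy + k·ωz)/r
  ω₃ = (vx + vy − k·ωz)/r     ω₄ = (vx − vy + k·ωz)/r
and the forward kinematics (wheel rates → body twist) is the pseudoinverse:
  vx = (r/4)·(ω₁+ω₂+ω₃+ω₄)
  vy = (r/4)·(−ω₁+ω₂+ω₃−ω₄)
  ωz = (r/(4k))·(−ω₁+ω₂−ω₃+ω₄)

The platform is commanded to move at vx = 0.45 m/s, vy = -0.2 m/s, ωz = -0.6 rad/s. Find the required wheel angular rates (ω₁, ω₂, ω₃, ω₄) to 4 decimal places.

k = lx + ly = 0.2 + 0.1 = 0.3000;  k·ωz = 0.3000·-0.6 = -0.1800
ω₁ (FL) = (vx − vy − k·ωz)/r = 0.8300/0.075 = 11.0667
ω₂ (FR) = (vx + vy + k·ωz)/r = 0.0700/0.075 = 0.9333
ω₃ (RL) = (vx + vy − k·ωz)/r = 0.4300/0.075 = 5.7333
ω₄ (RR) = (vx − vy + k·ωz)/r = 0.4700/0.075 = 6.2667

(11.0667, 0.9333, 5.7333, 6.2667)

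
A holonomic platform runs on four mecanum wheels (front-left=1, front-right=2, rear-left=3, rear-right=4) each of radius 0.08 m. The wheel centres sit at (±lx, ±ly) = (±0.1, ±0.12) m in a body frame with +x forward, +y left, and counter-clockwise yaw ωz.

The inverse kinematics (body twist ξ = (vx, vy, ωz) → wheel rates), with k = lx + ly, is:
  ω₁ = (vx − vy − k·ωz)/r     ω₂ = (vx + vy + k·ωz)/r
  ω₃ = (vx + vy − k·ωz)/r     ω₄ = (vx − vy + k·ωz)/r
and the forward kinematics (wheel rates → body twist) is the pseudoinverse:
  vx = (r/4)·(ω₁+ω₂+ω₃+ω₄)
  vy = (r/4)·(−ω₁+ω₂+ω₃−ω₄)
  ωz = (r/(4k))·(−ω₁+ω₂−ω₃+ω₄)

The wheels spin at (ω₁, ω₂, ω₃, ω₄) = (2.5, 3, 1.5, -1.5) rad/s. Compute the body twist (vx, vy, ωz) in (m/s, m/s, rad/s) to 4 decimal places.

k = lx + ly = 0.1 + 0.12 = 0.2200
ω₁+ω₂+ω₃+ω₄ = 5.5000  →  vx = (0.08/4)·5.5000 = 0.1100
−ω₁+ω₂+ω₃−ω₄ = 3.5000  →  vy = (0.08/4)·3.5000 = 0.0700
−ω₁+ω₂−ω₃+ω₄ = -2.5000  →  ωz = (0.08/0.8800)·-2.5000 = -0.2273

(0.1100, 0.0700, -0.2273)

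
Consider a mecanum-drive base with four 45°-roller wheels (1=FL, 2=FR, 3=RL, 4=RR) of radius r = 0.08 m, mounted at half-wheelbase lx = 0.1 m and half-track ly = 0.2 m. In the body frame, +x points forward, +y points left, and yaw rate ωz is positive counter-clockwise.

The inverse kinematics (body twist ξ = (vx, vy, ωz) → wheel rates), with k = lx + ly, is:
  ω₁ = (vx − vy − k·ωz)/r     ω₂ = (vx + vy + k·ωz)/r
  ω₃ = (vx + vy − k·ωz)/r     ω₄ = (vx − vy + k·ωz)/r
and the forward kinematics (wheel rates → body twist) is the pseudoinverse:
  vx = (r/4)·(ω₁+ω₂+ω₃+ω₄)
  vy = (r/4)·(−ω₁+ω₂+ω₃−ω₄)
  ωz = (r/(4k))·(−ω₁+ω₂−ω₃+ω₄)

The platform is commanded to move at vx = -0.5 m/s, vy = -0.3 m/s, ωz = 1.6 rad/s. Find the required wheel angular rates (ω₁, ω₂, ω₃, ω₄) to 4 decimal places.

(-8.5000, -4.0000, -16.0000, 3.5000)

k = lx + ly = 0.1 + 0.2 = 0.3000;  k·ωz = 0.3000·1.6 = 0.4800
ω₁ (FL) = (vx − vy − k·ωz)/r = -0.6800/0.08 = -8.5000
ω₂ (FR) = (vx + vy + k·ωz)/r = -0.3200/0.08 = -4.0000
ω₃ (RL) = (vx + vy − k·ωz)/r = -1.2800/0.08 = -16.0000
ω₄ (RR) = (vx − vy + k·ωz)/r = 0.2800/0.08 = 3.5000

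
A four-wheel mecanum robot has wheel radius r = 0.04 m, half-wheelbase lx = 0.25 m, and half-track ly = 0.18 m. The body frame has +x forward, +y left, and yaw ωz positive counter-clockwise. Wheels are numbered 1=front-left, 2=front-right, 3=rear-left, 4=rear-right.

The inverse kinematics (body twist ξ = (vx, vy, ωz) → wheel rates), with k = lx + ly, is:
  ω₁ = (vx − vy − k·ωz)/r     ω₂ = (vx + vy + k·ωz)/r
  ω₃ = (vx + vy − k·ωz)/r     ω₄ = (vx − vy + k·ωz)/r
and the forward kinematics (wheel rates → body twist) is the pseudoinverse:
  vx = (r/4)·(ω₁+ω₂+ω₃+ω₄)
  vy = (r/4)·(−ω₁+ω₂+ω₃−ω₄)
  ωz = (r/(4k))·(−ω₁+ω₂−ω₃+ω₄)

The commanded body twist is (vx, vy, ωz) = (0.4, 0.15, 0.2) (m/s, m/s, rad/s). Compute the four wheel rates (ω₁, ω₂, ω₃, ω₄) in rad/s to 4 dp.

k = lx + ly = 0.25 + 0.18 = 0.4300;  k·ωz = 0.4300·0.2 = 0.0860
ω₁ (FL) = (vx − vy − k·ωz)/r = 0.1640/0.04 = 4.1000
ω₂ (FR) = (vx + vy + k·ωz)/r = 0.6360/0.04 = 15.9000
ω₃ (RL) = (vx + vy − k·ωz)/r = 0.4640/0.04 = 11.6000
ω₄ (RR) = (vx − vy + k·ωz)/r = 0.3360/0.04 = 8.4000

(4.1000, 15.9000, 11.6000, 8.4000)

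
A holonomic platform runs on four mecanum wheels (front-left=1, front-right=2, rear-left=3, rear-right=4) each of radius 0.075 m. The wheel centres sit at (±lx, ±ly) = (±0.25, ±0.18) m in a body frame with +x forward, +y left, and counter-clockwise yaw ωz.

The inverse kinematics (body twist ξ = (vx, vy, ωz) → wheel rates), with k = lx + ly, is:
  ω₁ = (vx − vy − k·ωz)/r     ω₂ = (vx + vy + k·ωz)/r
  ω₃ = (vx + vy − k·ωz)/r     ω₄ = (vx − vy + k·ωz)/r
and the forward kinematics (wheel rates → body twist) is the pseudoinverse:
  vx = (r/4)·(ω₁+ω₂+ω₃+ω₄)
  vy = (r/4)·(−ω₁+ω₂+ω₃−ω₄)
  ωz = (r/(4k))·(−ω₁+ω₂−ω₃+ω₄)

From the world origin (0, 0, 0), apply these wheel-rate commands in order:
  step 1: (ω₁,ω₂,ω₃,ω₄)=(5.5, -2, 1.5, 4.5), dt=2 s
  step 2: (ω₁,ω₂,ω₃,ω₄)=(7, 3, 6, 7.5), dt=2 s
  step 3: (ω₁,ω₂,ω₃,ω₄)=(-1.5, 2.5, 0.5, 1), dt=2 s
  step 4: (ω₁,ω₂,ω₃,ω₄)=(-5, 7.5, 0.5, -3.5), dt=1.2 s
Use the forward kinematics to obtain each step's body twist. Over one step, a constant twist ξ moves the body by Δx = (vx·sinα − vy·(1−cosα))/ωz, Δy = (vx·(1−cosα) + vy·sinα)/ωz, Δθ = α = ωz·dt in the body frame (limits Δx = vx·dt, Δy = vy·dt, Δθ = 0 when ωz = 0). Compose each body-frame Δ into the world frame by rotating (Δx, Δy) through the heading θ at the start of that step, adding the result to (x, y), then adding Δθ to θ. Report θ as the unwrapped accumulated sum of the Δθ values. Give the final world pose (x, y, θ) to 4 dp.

step 1: ξ=(vx,vy,ωz)=(0.1781, -0.1969, -0.1962), dt=2.0 → body Δ=(0.2709, -0.4527, -0.3924) → world pose (0.2709, -0.4527, -0.3924)
step 2: ξ=(vx,vy,ωz)=(0.4406, -0.1031, -0.1090), dt=2.0 → body Δ=(0.8519, -0.3003, -0.2180) → world pose (0.9432, -1.0560, -0.6105)
step 3: ξ=(vx,vy,ωz)=(0.0469, 0.0656, 0.1962), dt=2.0 → body Δ=(0.0659, 0.1461, 0.3924) → world pose (1.0809, -0.9741, -0.2180)
step 4: ξ=(vx,vy,ωz)=(-0.0094, 0.3094, 0.3706), dt=1.2 → body Δ=(-0.0921, 0.3567, 0.4448) → world pose (1.0682, -0.6060, 0.2267)

(1.0682, -0.6060, 0.2267)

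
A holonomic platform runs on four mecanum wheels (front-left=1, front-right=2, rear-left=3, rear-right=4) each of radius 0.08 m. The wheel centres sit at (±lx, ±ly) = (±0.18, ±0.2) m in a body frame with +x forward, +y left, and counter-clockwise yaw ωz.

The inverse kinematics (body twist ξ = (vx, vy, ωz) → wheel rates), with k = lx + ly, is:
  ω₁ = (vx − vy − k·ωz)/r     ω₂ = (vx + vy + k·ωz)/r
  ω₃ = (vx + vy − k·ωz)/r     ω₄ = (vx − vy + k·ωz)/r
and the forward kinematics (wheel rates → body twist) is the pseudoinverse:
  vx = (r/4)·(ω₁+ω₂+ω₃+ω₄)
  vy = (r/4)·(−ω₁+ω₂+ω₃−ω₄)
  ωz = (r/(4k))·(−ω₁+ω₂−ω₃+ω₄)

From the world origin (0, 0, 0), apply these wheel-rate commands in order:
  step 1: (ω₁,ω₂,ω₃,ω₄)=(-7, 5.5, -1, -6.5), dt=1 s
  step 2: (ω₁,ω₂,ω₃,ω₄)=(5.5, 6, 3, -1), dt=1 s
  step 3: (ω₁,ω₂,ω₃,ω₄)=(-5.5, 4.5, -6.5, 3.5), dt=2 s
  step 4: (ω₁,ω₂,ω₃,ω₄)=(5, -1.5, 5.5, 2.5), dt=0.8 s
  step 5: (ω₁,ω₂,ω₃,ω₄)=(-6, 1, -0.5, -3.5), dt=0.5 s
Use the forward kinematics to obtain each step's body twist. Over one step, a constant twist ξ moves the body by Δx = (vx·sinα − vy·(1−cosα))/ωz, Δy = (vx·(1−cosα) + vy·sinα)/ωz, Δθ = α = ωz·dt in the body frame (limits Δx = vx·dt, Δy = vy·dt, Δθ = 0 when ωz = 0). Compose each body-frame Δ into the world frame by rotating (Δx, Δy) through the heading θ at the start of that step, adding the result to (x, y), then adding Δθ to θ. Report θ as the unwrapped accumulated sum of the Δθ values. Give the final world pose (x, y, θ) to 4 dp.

step 1: ξ=(vx,vy,ωz)=(-0.1800, 0.3600, 0.3684), dt=1.0 → body Δ=(-0.2415, 0.3191, 0.3684) → world pose (-0.2415, 0.3191, 0.3684)
step 2: ξ=(vx,vy,ωz)=(0.2700, 0.0900, -0.1842), dt=1.0 → body Δ=(0.2767, 0.0647, -0.1842) → world pose (-0.0067, 0.4791, 0.1842)
step 3: ξ=(vx,vy,ωz)=(-0.0800, 0.0000, 1.0526), dt=2.0 → body Δ=(-0.0654, -0.1147, 2.1053) → world pose (-0.0499, 0.3544, 2.2895)
step 4: ξ=(vx,vy,ωz)=(0.2300, -0.0700, -0.5000), dt=0.8 → body Δ=(0.1681, -0.0908, -0.4000) → world pose (-0.0922, 0.5407, 1.8895)
step 5: ξ=(vx,vy,ωz)=(-0.1800, 0.2000, 0.2105), dt=0.5 → body Δ=(-0.0951, 0.0951, 0.1053) → world pose (-0.1527, 0.4206, 1.9947)

(-0.1527, 0.4206, 1.9947)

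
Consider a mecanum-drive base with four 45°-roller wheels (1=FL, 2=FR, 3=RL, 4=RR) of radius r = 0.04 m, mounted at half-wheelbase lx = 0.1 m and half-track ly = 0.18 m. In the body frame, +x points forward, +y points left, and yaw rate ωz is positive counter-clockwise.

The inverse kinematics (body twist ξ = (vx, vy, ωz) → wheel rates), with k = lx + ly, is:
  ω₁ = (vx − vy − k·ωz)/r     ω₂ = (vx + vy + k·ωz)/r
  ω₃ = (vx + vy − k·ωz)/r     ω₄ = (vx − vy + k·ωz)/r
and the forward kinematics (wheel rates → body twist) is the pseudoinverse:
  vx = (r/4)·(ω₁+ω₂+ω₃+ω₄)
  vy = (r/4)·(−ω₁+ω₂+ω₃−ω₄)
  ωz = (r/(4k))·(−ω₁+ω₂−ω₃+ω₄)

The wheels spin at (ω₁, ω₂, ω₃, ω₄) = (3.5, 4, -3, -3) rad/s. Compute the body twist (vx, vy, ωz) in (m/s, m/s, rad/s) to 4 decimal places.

k = lx + ly = 0.1 + 0.18 = 0.2800
ω₁+ω₂+ω₃+ω₄ = 1.5000  →  vx = (0.04/4)·1.5000 = 0.0150
−ω₁+ω₂+ω₃−ω₄ = 0.5000  →  vy = (0.04/4)·0.5000 = 0.0050
−ω₁+ω₂−ω₃+ω₄ = 0.5000  →  ωz = (0.04/1.1200)·0.5000 = 0.0179

(0.0150, 0.0050, 0.0179)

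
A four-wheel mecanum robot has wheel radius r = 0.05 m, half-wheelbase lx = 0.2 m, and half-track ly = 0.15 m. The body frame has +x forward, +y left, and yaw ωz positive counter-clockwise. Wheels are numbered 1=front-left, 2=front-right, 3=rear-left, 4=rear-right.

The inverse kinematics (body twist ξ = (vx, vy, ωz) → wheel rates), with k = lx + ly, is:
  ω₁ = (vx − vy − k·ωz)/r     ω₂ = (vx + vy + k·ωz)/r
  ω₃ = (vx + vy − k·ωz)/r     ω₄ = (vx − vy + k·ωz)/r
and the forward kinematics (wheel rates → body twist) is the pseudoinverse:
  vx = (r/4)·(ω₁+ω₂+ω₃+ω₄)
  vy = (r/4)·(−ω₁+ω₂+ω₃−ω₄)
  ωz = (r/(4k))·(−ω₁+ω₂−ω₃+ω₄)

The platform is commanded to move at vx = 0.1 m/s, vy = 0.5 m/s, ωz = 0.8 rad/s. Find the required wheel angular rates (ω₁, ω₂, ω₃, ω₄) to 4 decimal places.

(-13.6000, 17.6000, 6.4000, -2.4000)

k = lx + ly = 0.2 + 0.15 = 0.3500;  k·ωz = 0.3500·0.8 = 0.2800
ω₁ (FL) = (vx − vy − k·ωz)/r = -0.6800/0.05 = -13.6000
ω₂ (FR) = (vx + vy + k·ωz)/r = 0.8800/0.05 = 17.6000
ω₃ (RL) = (vx + vy − k·ωz)/r = 0.3200/0.05 = 6.4000
ω₄ (RR) = (vx − vy + k·ωz)/r = -0.1200/0.05 = -2.4000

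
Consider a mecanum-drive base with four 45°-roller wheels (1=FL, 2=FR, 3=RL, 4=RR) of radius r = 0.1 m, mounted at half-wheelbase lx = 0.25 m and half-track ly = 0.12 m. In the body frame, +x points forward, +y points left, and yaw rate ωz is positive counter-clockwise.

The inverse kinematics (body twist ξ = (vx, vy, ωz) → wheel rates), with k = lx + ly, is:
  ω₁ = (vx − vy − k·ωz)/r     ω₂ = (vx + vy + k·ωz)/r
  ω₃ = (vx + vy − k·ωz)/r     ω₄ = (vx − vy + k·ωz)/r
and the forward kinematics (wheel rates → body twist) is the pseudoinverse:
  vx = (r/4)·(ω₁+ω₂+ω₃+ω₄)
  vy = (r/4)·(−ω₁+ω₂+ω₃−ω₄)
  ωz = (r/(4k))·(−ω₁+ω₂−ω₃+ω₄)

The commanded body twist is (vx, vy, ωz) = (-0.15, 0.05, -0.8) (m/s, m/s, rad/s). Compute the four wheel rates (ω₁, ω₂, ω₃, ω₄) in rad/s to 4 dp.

k = lx + ly = 0.25 + 0.12 = 0.3700;  k·ωz = 0.3700·-0.8 = -0.2960
ω₁ (FL) = (vx − vy − k·ωz)/r = 0.0960/0.1 = 0.9600
ω₂ (FR) = (vx + vy + k·ωz)/r = -0.3960/0.1 = -3.9600
ω₃ (RL) = (vx + vy − k·ωz)/r = 0.1960/0.1 = 1.9600
ω₄ (RR) = (vx − vy + k·ωz)/r = -0.4960/0.1 = -4.9600

(0.9600, -3.9600, 1.9600, -4.9600)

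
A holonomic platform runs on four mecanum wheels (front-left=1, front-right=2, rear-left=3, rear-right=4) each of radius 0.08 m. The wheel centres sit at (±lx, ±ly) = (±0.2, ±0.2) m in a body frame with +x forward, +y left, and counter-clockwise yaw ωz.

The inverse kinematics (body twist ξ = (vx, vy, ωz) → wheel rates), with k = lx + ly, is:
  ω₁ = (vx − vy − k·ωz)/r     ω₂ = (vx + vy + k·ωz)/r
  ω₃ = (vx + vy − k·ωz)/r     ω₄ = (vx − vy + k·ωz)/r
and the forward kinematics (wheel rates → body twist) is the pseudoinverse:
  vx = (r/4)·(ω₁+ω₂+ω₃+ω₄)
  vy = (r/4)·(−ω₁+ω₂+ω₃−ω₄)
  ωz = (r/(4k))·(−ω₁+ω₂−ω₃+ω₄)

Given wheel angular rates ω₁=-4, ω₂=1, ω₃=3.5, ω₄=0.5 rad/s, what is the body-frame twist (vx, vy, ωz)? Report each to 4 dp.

k = lx + ly = 0.2 + 0.2 = 0.4000
ω₁+ω₂+ω₃+ω₄ = 1.0000  →  vx = (0.08/4)·1.0000 = 0.0200
−ω₁+ω₂+ω₃−ω₄ = 8.0000  →  vy = (0.08/4)·8.0000 = 0.1600
−ω₁+ω₂−ω₃+ω₄ = 2.0000  →  ωz = (0.08/1.6000)·2.0000 = 0.1000

(0.0200, 0.1600, 0.1000)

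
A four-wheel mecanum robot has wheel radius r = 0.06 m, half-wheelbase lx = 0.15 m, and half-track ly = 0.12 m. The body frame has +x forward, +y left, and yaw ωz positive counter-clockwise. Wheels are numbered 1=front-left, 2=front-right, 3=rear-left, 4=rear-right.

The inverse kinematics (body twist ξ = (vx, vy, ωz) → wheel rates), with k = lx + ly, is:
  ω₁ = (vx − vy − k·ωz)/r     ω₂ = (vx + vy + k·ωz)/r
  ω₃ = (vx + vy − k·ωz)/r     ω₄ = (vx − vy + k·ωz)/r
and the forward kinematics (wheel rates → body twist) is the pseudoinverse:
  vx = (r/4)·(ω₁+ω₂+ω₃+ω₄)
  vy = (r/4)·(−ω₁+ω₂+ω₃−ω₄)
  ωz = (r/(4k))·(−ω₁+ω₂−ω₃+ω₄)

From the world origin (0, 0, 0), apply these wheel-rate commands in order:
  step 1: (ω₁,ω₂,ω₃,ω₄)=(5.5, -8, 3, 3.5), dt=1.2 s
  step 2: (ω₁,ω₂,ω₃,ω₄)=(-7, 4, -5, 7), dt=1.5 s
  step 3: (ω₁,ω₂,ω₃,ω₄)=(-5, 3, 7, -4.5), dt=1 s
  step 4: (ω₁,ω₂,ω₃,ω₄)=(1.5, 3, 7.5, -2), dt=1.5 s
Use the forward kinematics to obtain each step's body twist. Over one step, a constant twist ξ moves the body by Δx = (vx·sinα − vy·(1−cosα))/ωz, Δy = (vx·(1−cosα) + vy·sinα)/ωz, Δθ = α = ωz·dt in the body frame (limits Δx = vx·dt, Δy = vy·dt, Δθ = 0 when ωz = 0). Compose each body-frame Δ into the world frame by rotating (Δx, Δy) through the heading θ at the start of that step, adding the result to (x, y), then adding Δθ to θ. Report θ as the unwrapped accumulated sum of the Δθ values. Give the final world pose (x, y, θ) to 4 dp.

(-0.2200, 0.2242, 0.1889)

step 1: ξ=(vx,vy,ωz)=(0.0600, -0.2100, -0.7222), dt=1.2 → body Δ=(-0.0392, -0.2509, -0.8667) → world pose (-0.0392, -0.2509, -0.8667)
step 2: ξ=(vx,vy,ωz)=(-0.0150, -0.0150, 1.2778), dt=1.5 → body Δ=(0.0047, -0.0268, 1.9167) → world pose (-0.0566, -0.2718, 1.0500)
step 3: ξ=(vx,vy,ωz)=(0.0075, 0.2925, -0.1944), dt=1.0 → body Δ=(0.0358, 0.2899, -0.1944) → world pose (-0.2903, -0.0965, 0.8556)
step 4: ξ=(vx,vy,ωz)=(0.1500, 0.1650, -0.4444), dt=1.5 → body Δ=(0.2882, 0.1573, -0.6667) → world pose (-0.2200, 0.2242, 0.1889)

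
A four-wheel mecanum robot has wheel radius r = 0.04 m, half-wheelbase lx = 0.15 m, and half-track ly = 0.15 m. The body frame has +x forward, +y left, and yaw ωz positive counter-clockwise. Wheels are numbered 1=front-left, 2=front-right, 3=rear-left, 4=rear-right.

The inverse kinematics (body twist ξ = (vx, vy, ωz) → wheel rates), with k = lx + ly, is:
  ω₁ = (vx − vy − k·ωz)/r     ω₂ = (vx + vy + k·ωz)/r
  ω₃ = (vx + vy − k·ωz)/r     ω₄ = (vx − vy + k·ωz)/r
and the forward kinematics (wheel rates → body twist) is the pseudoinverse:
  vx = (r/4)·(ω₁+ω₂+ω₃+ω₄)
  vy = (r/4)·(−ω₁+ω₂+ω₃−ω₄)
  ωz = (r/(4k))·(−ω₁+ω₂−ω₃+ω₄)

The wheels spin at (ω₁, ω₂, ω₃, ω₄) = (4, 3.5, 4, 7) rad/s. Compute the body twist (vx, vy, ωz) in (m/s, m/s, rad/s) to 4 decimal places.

k = lx + ly = 0.15 + 0.15 = 0.3000
ω₁+ω₂+ω₃+ω₄ = 18.5000  →  vx = (0.04/4)·18.5000 = 0.1850
−ω₁+ω₂+ω₃−ω₄ = -3.5000  →  vy = (0.04/4)·-3.5000 = -0.0350
−ω₁+ω₂−ω₃+ω₄ = 2.5000  →  ωz = (0.04/1.2000)·2.5000 = 0.0833

(0.1850, -0.0350, 0.0833)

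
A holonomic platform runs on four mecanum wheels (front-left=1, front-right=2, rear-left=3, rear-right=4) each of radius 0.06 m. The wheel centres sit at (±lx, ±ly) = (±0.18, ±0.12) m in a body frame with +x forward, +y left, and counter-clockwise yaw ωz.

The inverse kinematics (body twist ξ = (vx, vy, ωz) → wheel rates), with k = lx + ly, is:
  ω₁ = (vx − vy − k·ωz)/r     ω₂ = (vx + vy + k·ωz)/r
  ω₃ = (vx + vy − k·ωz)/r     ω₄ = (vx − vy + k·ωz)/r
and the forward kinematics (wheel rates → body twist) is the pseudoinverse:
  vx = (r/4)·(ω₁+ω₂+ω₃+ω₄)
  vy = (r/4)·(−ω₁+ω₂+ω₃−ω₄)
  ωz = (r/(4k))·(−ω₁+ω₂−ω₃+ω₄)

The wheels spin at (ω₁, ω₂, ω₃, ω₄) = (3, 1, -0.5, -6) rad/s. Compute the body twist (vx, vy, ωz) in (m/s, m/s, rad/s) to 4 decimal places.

(-0.0375, 0.0525, -0.3750)

k = lx + ly = 0.18 + 0.12 = 0.3000
ω₁+ω₂+ω₃+ω₄ = -2.5000  →  vx = (0.06/4)·-2.5000 = -0.0375
−ω₁+ω₂+ω₃−ω₄ = 3.5000  →  vy = (0.06/4)·3.5000 = 0.0525
−ω₁+ω₂−ω₃+ω₄ = -7.5000  →  ωz = (0.06/1.2000)·-7.5000 = -0.3750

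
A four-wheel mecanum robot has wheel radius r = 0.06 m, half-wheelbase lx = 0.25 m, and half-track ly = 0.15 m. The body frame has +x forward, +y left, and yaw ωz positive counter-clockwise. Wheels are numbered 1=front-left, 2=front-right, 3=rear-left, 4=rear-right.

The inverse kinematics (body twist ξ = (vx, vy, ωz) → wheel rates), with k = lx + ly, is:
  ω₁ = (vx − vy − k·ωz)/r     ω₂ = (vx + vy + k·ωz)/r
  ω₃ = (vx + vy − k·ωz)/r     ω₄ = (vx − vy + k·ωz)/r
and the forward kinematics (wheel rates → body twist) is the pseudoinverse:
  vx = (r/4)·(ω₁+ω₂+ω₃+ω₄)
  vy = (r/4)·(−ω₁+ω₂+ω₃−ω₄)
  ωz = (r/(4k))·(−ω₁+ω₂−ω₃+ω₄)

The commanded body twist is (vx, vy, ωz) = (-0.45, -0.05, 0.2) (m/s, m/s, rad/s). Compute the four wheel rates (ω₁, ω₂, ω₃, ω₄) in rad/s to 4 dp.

k = lx + ly = 0.25 + 0.15 = 0.4000;  k·ωz = 0.4000·0.2 = 0.0800
ω₁ (FL) = (vx − vy − k·ωz)/r = -0.4800/0.06 = -8.0000
ω₂ (FR) = (vx + vy + k·ωz)/r = -0.4200/0.06 = -7.0000
ω₃ (RL) = (vx + vy − k·ωz)/r = -0.5800/0.06 = -9.6667
ω₄ (RR) = (vx − vy + k·ωz)/r = -0.3200/0.06 = -5.3333

(-8.0000, -7.0000, -9.6667, -5.3333)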